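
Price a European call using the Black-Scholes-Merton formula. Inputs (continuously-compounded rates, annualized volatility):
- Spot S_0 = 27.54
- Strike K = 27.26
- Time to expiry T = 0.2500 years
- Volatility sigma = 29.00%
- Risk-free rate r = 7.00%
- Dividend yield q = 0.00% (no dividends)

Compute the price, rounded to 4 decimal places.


Answer: Price = 1.9749

Derivation:
d1 = (ln(S/K) + (r - q + 0.5*sigma^2) * T) / (sigma * sqrt(T)) = 0.26366598
d2 = d1 - sigma * sqrt(T) = 0.11866598
exp(-rT) = 0.98265224; exp(-qT) = 1.00000000
C = S_0 * exp(-qT) * N(d1) - K * exp(-rT) * N(d2)
N(d1) = 0.60398134; N(d2) = 0.54723000
C = 27.5400 * 1.00000000 * 0.60398134 - 27.2600 * 0.98265224 * 0.54723000 = 1.9749


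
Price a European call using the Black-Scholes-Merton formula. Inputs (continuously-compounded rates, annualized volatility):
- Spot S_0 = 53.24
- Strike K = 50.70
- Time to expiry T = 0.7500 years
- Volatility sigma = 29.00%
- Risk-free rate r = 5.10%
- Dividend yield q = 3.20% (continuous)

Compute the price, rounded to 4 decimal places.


Answer: Price = 6.7827

Derivation:
d1 = (ln(S/K) + (r - q + 0.5*sigma^2) * T) / (sigma * sqrt(T)) = 0.37695630
d2 = d1 - sigma * sqrt(T) = 0.12580894
exp(-rT) = 0.96247229; exp(-qT) = 0.97628571
C = S_0 * exp(-qT) * N(d1) - K * exp(-rT) * N(d2)
N(d1) = 0.64689696; N(d2) = 0.55005842
C = 53.2400 * 0.97628571 * 0.64689696 - 50.7000 * 0.96247229 * 0.55005842 = 6.7827


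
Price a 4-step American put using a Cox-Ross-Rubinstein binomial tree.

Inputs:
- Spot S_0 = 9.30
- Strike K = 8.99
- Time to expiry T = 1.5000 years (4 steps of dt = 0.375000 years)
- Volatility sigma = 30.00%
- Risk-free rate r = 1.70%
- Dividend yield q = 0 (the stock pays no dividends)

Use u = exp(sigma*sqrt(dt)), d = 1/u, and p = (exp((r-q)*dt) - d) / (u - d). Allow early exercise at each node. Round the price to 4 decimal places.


dt = T/N = 0.375000
u = exp(sigma*sqrt(dt)) = 1.201669; d = 1/u = 0.832176
p = (exp((r-q)*dt) - d) / (u - d) = 0.471509
Discount per step: exp(-r*dt) = 0.993645
Stock lattice S(k, i) with i counting down-moves:
  k=0: S(0,0) = 9.3000
  k=1: S(1,0) = 11.1755; S(1,1) = 7.7392
  k=2: S(2,0) = 13.4293; S(2,1) = 9.3000; S(2,2) = 6.4404
  k=3: S(3,0) = 16.1376; S(3,1) = 11.1755; S(3,2) = 7.7392; S(3,3) = 5.3595
  k=4: S(4,0) = 19.3920; S(4,1) = 13.4293; S(4,2) = 9.3000; S(4,3) = 6.4404; S(4,4) = 4.4601
Terminal payoffs V(N, i) = max(K - S_T, 0):
  V(4,0) = 0.000000; V(4,1) = 0.000000; V(4,2) = 0.000000; V(4,3) = 2.549598; V(4,4) = 4.529917
Backward induction: V(k, i) = exp(-r*dt) * [p * V(k+1, i) + (1-p) * V(k+1, i+1)]; then take max(V_cont, immediate exercise) for American.
  V(3,0) = exp(-r*dt) * [p*0.000000 + (1-p)*0.000000] = 0.000000; exercise = 0.000000; V(3,0) = max -> 0.000000
  V(3,1) = exp(-r*dt) * [p*0.000000 + (1-p)*0.000000] = 0.000000; exercise = 0.000000; V(3,1) = max -> 0.000000
  V(3,2) = exp(-r*dt) * [p*0.000000 + (1-p)*2.549598] = 1.338876; exercise = 1.250766; V(3,2) = max -> 1.338876
  V(3,3) = exp(-r*dt) * [p*2.549598 + (1-p)*4.529917] = 3.573325; exercise = 3.630454; V(3,3) = max -> 3.630454
  V(2,0) = exp(-r*dt) * [p*0.000000 + (1-p)*0.000000] = 0.000000; exercise = 0.000000; V(2,0) = max -> 0.000000
  V(2,1) = exp(-r*dt) * [p*0.000000 + (1-p)*1.338876] = 0.703087; exercise = 0.000000; V(2,1) = max -> 0.703087
  V(2,2) = exp(-r*dt) * [p*1.338876 + (1-p)*3.630454] = 2.533750; exercise = 2.549598; V(2,2) = max -> 2.549598
  V(1,0) = exp(-r*dt) * [p*0.000000 + (1-p)*0.703087] = 0.369214; exercise = 0.000000; V(1,0) = max -> 0.369214
  V(1,1) = exp(-r*dt) * [p*0.703087 + (1-p)*2.549598] = 1.668282; exercise = 1.250766; V(1,1) = max -> 1.668282
  V(0,0) = exp(-r*dt) * [p*0.369214 + (1-p)*1.668282] = 1.049050; exercise = 0.000000; V(0,0) = max -> 1.049050

Answer: Price = V(0,0) = 1.0491


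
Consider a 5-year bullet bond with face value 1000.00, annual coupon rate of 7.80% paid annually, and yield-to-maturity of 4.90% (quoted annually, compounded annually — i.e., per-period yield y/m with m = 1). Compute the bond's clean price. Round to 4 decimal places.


Coupon per period c = face * coupon_rate / m = 78.000000
Periods per year m = 1; per-period yield y/m = 0.049000
Number of cashflows N = 5
Cashflows (t years, CF_t, discount factor 1/(1+y/m)^(m*t), PV):
  t = 1.0000: CF_t = 78.000000, DF = 0.953289, PV = 74.356530
  t = 2.0000: CF_t = 78.000000, DF = 0.908760, PV = 70.883251
  t = 3.0000: CF_t = 78.000000, DF = 0.866310, PV = 67.572212
  t = 4.0000: CF_t = 78.000000, DF = 0.825844, PV = 64.415836
  t = 5.0000: CF_t = 1078.000000, DF = 0.787268, PV = 848.674826
Price P = sum_t PV_t = 1125.902655

Answer: Price = 1125.9027


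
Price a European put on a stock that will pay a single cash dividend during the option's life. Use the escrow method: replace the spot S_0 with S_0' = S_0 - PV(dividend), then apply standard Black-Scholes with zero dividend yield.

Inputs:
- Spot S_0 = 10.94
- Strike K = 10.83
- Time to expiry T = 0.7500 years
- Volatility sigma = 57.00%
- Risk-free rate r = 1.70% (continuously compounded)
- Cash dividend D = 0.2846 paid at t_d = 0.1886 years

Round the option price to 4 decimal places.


PV(D) = D * exp(-r * t_d) = 0.2846 * 0.99679893 = 0.28368898
S_0' = S_0 - PV(D) = 10.9400 - 0.28368898 = 10.65631102
d1 = (ln(S_0'/K) + (r + sigma^2/2)*T) / (sigma*sqrt(T)) = 0.23989357
d2 = d1 - sigma*sqrt(T) = -0.25374091
exp(-rT) = 0.98733094
N(-d1) = 0.40520638; N(-d2) = 0.60015214
P = K * exp(-rT) * N(-d2) - S_0' * N(-d1) = 10.8300 * 0.98733094 * 0.60015214 - 10.65631102 * 0.40520638 = 2.0993

Answer: Price = 2.0993


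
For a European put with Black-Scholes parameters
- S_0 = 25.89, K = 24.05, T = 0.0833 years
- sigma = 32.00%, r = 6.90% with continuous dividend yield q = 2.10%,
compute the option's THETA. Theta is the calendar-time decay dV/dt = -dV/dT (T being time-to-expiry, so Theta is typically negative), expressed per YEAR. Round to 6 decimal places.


d1 = 0.8876929173; d2 = 0.7953353513
phi(d1) = 0.2690285178; exp(-qT) = 0.9982522291; exp(-rT) = 0.9942687864
Theta = -S*exp(-qT)*phi(d1)*sigma/(2*sqrt(T)) + r*K*exp(-rT)*N(-d2) - q*S*exp(-qT)*N(-d1)
N(-d1) = 0.1873529784; N(-d2) = 0.2132092275; sqrt(T) = 0.2886173938
Term 1 = -25.8900 * 0.9982522291 * 0.2690285178 * 0.3200 / (2 * 0.2886173938) = -3.8545007982
Term 2 = 0.0690 * 24.0500 * 0.9942687864 * 0.2132092275 = 0.3517822916
Term 3 = -0.0210 * 25.8900 * 0.9982522291 * 0.1873529784 = -0.1016839095
Theta = -3.8545007982 + (0.3517822916) + (-0.1016839095) = -3.604402

Answer: Theta = -3.604402


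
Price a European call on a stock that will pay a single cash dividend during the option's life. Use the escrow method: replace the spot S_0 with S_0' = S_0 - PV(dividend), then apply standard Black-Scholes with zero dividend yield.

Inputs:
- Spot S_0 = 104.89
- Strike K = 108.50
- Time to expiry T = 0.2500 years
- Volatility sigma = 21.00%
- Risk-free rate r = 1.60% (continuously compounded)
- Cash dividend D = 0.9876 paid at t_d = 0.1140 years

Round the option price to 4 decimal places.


Answer: Price = 2.6629

Derivation:
PV(D) = D * exp(-r * t_d) = 0.9876 * 0.99817766 = 0.98580026
S_0' = S_0 - PV(D) = 104.8900 - 0.98580026 = 103.90419974
d1 = (ln(S_0'/K) + (r + sigma^2/2)*T) / (sigma*sqrt(T)) = -0.32160338
d2 = d1 - sigma*sqrt(T) = -0.42660338
exp(-rT) = 0.99600799
N(d1) = 0.37387659; N(d2) = 0.33483412
C = S_0' * N(d1) - K * exp(-rT) * N(d2) = 103.90419974 * 0.37387659 - 108.5000 * 0.99600799 * 0.33483412 = 2.6629


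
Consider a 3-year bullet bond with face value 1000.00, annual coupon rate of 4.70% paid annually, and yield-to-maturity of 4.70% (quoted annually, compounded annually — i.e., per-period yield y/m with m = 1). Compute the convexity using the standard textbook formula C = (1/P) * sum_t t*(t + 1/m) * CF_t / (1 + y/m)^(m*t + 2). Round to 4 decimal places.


Answer: Convexity = 10.3026

Derivation:
Coupon per period c = face * coupon_rate / m = 47.000000
Periods per year m = 1; per-period yield y/m = 0.047000
Number of cashflows N = 3
Cashflows (t years, CF_t, discount factor 1/(1+y/m)^(m*t), PV):
  t = 1.0000: CF_t = 47.000000, DF = 0.955110, PV = 44.890162
  t = 2.0000: CF_t = 47.000000, DF = 0.912235, PV = 42.875036
  t = 3.0000: CF_t = 1047.000000, DF = 0.871284, PV = 912.234802
Price P = sum_t PV_t = 1000.000000
Convexity numerator sum_t t*(t + 1/m) * CF_t / (1+y/m)^(m*t + 2):
  t = 1.0000: term = 81.900737
  t = 2.0000: term = 234.672598
  t = 3.0000: term = 9986.068006
Convexity = (1/P) * sum = 10302.641341 / 1000.000000 = 10.302641


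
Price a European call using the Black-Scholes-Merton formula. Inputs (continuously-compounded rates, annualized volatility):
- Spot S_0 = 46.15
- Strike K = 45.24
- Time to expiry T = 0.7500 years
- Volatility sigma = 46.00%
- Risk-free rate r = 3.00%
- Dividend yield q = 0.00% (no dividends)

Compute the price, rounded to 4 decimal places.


d1 = (ln(S/K) + (r - q + 0.5*sigma^2) * T) / (sigma * sqrt(T)) = 0.30565754
d2 = d1 - sigma * sqrt(T) = -0.09271415
exp(-rT) = 0.97775124; exp(-qT) = 1.00000000
C = S_0 * exp(-qT) * N(d1) - K * exp(-rT) * N(d2)
N(d1) = 0.62006730; N(d2) = 0.46306533
C = 46.1500 * 1.00000000 * 0.62006730 - 45.2400 * 0.97775124 * 0.46306533 = 8.1331

Answer: Price = 8.1331


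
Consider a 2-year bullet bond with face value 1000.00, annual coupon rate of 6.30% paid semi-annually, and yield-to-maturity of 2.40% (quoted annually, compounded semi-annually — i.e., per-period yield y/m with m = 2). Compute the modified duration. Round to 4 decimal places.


Coupon per period c = face * coupon_rate / m = 31.500000
Periods per year m = 2; per-period yield y/m = 0.012000
Number of cashflows N = 4
Cashflows (t years, CF_t, discount factor 1/(1+y/m)^(m*t), PV):
  t = 0.5000: CF_t = 31.500000, DF = 0.988142, PV = 31.126482
  t = 1.0000: CF_t = 31.500000, DF = 0.976425, PV = 30.757393
  t = 1.5000: CF_t = 31.500000, DF = 0.964847, PV = 30.392681
  t = 2.0000: CF_t = 1031.500000, DF = 0.953406, PV = 983.438446
Price P = sum_t PV_t = 1075.715003
First compute Macaulay numerator sum_t t * PV_t:
  t * PV_t at t = 0.5000: 15.563241
  t * PV_t at t = 1.0000: 30.757393
  t * PV_t at t = 1.5000: 45.589022
  t * PV_t at t = 2.0000: 1966.876892
Macaulay duration D = 2058.786548 / 1075.715003 = 1.913877
Modified duration = D / (1 + y/m) = 1.913877 / (1 + 0.012000) = 1.891183

Answer: Modified duration = 1.8912


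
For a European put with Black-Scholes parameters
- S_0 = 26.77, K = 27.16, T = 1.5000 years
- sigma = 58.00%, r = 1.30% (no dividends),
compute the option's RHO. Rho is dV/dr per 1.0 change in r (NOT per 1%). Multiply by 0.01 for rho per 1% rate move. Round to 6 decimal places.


d1 = 0.3622662365; d2 = -0.3480857889
phi(d1) = 0.3736047172; exp(-qT) = 1.0000000000; exp(-rT) = 0.9806888952
N(-d2) = 0.6361121217
Rho = -K*T*exp(-rT)*N(-d2) = -27.1600 * 1.5000 * 0.9806888952 * 0.6361121217 = -25.414757

Answer: Rho = -25.414757


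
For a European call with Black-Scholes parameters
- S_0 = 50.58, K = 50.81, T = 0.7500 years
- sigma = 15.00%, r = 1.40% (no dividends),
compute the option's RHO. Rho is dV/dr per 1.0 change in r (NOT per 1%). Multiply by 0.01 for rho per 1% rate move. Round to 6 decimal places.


Answer: Rho = 18.568189

Derivation:
d1 = 0.1108555290; d2 = -0.0190482816
phi(d1) = 0.3964985054; exp(-qT) = 1.0000000000; exp(-rT) = 0.9895549326
N(d2) = 0.4924012946
Rho = K*T*exp(-rT)*N(d2) = 50.8100 * 0.7500 * 0.9895549326 * 0.4924012946 = 18.568189


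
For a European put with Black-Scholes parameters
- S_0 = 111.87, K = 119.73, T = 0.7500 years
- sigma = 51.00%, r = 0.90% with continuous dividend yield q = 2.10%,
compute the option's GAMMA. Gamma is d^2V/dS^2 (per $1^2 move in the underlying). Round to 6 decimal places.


Answer: Gamma = 0.007939

Derivation:
d1 = 0.0467218444; d2 = -0.3949511115
phi(d1) = 0.3985070863; exp(-qT) = 0.9843733826; exp(-rT) = 0.9932727301
Gamma = exp(-qT) * phi(d1) / (S * sigma * sqrt(T)) = 0.9843733826 * 0.3985070863 / (111.8700 * 0.5100 * 0.8660254038) = 0.007939


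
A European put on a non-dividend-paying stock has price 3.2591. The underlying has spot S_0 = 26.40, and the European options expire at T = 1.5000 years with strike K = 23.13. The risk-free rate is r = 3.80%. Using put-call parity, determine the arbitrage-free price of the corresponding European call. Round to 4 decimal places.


Put-call parity: C - P = S_0 * exp(-qT) - K * exp(-rT).
S_0 * exp(-qT) = 26.4000 * 1.00000000 = 26.40000000
K * exp(-rT) = 23.1300 * 0.94459407 = 21.84846082
C = P + S*exp(-qT) - K*exp(-rT)
C = 3.2591 + 26.40000000 - 21.84846082 = 7.8106

Answer: Call price = 7.8106


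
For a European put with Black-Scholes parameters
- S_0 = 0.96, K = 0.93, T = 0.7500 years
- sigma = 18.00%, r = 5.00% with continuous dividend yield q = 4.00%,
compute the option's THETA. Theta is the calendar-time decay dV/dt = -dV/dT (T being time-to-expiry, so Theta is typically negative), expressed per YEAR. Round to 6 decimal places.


d1 = 0.3297228034; d2 = 0.1738382307
phi(d1) = 0.3778352229; exp(-qT) = 0.9704455335; exp(-rT) = 0.9631944177
Theta = -S*exp(-qT)*phi(d1)*sigma/(2*sqrt(T)) + r*K*exp(-rT)*N(-d2) - q*S*exp(-qT)*N(-d1)
N(-d1) = 0.3708047109; N(-d2) = 0.4309962990; sqrt(T) = 0.8660254038
Term 1 = -0.9600 * 0.9704455335 * 0.3778352229 * 0.1800 / (2 * 0.8660254038) = -0.0365810964
Term 2 = 0.0500 * 0.9300 * 0.9631944177 * 0.4309962990 = 0.0193036952
Term 3 = -0.0400 * 0.9600 * 0.9704455335 * 0.3708047109 = -0.0138180778
Theta = -0.0365810964 + (0.0193036952) + (-0.0138180778) = -0.031095

Answer: Theta = -0.031095


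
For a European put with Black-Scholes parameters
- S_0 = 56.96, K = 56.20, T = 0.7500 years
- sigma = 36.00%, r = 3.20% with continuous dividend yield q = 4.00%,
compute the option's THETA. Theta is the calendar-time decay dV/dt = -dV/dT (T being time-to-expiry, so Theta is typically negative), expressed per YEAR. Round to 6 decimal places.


Answer: Theta = -4.487776

Derivation:
d1 = 0.1797243603; d2 = -0.1320447851
phi(d1) = 0.3925509442; exp(-qT) = 0.9704455335; exp(-rT) = 0.9762857098
Theta = -S*exp(-qT)*phi(d1)*sigma/(2*sqrt(T)) + r*K*exp(-rT)*N(-d2) - q*S*exp(-qT)*N(-d1)
N(-d1) = 0.4286844841; N(-d2) = 0.5525255658; sqrt(T) = 0.8660254038
Term 1 = -56.9600 * 0.9704455335 * 0.3925509442 * 0.3600 / (2 * 0.8660254038) = -4.5100260030
Term 2 = 0.0320 * 56.2000 * 0.9762857098 * 0.5525255658 = 0.9700979890
Term 3 = -0.0400 * 56.9600 * 0.9704455335 * 0.4286844841 = -0.9478484458
Theta = -4.5100260030 + (0.9700979890) + (-0.9478484458) = -4.487776


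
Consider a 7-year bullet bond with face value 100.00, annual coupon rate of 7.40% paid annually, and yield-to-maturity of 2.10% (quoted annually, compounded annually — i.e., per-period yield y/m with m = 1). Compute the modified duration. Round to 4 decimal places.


Answer: Modified duration = 5.7823

Derivation:
Coupon per period c = face * coupon_rate / m = 7.400000
Periods per year m = 1; per-period yield y/m = 0.021000
Number of cashflows N = 7
Cashflows (t years, CF_t, discount factor 1/(1+y/m)^(m*t), PV):
  t = 1.0000: CF_t = 7.400000, DF = 0.979432, PV = 7.247796
  t = 2.0000: CF_t = 7.400000, DF = 0.959287, PV = 7.098723
  t = 3.0000: CF_t = 7.400000, DF = 0.939556, PV = 6.952716
  t = 4.0000: CF_t = 7.400000, DF = 0.920231, PV = 6.809712
  t = 5.0000: CF_t = 7.400000, DF = 0.901304, PV = 6.669649
  t = 6.0000: CF_t = 7.400000, DF = 0.882766, PV = 6.532468
  t = 7.0000: CF_t = 107.400000, DF = 0.864609, PV = 92.859018
Price P = sum_t PV_t = 134.170083
First compute Macaulay numerator sum_t t * PV_t:
  t * PV_t at t = 1.0000: 7.247796
  t * PV_t at t = 2.0000: 14.197446
  t * PV_t at t = 3.0000: 20.858148
  t * PV_t at t = 4.0000: 27.238848
  t * PV_t at t = 5.0000: 33.348247
  t * PV_t at t = 6.0000: 39.194806
  t * PV_t at t = 7.0000: 650.013126
Macaulay duration D = 792.098418 / 134.170083 = 5.903689
Modified duration = D / (1 + y/m) = 5.903689 / (1 + 0.021000) = 5.782261


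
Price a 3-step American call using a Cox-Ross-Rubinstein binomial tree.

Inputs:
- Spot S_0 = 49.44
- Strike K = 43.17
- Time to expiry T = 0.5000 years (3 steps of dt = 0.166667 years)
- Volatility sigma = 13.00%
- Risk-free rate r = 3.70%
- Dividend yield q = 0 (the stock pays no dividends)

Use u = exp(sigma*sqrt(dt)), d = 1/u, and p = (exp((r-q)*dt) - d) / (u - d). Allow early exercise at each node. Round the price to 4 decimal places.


dt = T/N = 0.166667
u = exp(sigma*sqrt(dt)) = 1.054506; d = 1/u = 0.948311
p = (exp((r-q)*dt) - d) / (u - d) = 0.544984
Discount per step: exp(-r*dt) = 0.993852
Stock lattice S(k, i) with i counting down-moves:
  k=0: S(0,0) = 49.4400
  k=1: S(1,0) = 52.1348; S(1,1) = 46.8845
  k=2: S(2,0) = 54.9764; S(2,1) = 49.4400; S(2,2) = 44.4611
  k=3: S(3,0) = 57.9730; S(3,1) = 52.1348; S(3,2) = 46.8845; S(3,3) = 42.1630
Terminal payoffs V(N, i) = max(S_T - K, 0):
  V(3,0) = 14.802957; V(3,1) = 8.964770; V(3,2) = 3.714519; V(3,3) = 0.000000
Backward induction: V(k, i) = exp(-r*dt) * [p * V(k+1, i) + (1-p) * V(k+1, i+1)]; then take max(V_cont, immediate exercise) for American.
  V(2,0) = exp(-r*dt) * [p*14.802957 + (1-p)*8.964770] = 12.071816; exercise = 11.806420; V(2,0) = max -> 12.071816
  V(2,1) = exp(-r*dt) * [p*8.964770 + (1-p)*3.714519] = 6.535396; exercise = 6.270000; V(2,1) = max -> 6.535396
  V(2,2) = exp(-r*dt) * [p*3.714519 + (1-p)*0.000000] = 2.011909; exercise = 1.291127; V(2,2) = max -> 2.011909
  V(1,0) = exp(-r*dt) * [p*12.071816 + (1-p)*6.535396] = 9.493930; exercise = 8.964770; V(1,0) = max -> 9.493930
  V(1,1) = exp(-r*dt) * [p*6.535396 + (1-p)*2.011909] = 4.449613; exercise = 3.714519; V(1,1) = max -> 4.449613
  V(0,0) = exp(-r*dt) * [p*9.493930 + (1-p)*4.449613] = 7.154430; exercise = 6.270000; V(0,0) = max -> 7.154430

Answer: Price = V(0,0) = 7.1544


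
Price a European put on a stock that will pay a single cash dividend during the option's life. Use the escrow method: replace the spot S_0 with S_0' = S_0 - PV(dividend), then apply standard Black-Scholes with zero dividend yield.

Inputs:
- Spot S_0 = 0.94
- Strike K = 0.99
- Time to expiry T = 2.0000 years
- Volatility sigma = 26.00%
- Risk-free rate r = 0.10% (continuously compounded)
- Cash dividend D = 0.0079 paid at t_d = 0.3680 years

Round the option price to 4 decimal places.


Answer: Price = 0.1697

Derivation:
PV(D) = D * exp(-r * t_d) = 0.0079 * 0.99963207 = 0.00789709
S_0' = S_0 - PV(D) = 0.9400 - 0.00789709 = 0.93210291
d1 = (ln(S_0'/K) + (r + sigma^2/2)*T) / (sigma*sqrt(T)) = 0.02539677
d2 = d1 - sigma*sqrt(T) = -0.34229875
exp(-rT) = 0.99800200
N(-d1) = 0.48986924; N(-d2) = 0.63393696
P = K * exp(-rT) * N(-d2) - S_0' * N(-d1) = 0.9900 * 0.99800200 * 0.63393696 - 0.93210291 * 0.48986924 = 0.1697


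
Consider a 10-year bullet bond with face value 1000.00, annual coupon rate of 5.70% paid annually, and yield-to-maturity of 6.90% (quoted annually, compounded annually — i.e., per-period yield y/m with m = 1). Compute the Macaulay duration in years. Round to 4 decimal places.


Coupon per period c = face * coupon_rate / m = 57.000000
Periods per year m = 1; per-period yield y/m = 0.069000
Number of cashflows N = 10
Cashflows (t years, CF_t, discount factor 1/(1+y/m)^(m*t), PV):
  t = 1.0000: CF_t = 57.000000, DF = 0.935454, PV = 53.320861
  t = 2.0000: CF_t = 57.000000, DF = 0.875074, PV = 49.879196
  t = 3.0000: CF_t = 57.000000, DF = 0.818591, PV = 46.659678
  t = 4.0000: CF_t = 57.000000, DF = 0.765754, PV = 43.647968
  t = 5.0000: CF_t = 57.000000, DF = 0.716327, PV = 40.830653
  t = 6.0000: CF_t = 57.000000, DF = 0.670091, PV = 38.195186
  t = 7.0000: CF_t = 57.000000, DF = 0.626839, PV = 35.729827
  t = 8.0000: CF_t = 57.000000, DF = 0.586379, PV = 33.423599
  t = 9.0000: CF_t = 57.000000, DF = 0.548530, PV = 31.266229
  t = 10.0000: CF_t = 1057.000000, DF = 0.513125, PV = 542.372842
Price P = sum_t PV_t = 915.326040
Macaulay numerator sum_t t * PV_t:
  t * PV_t at t = 1.0000: 53.320861
  t * PV_t at t = 2.0000: 99.758392
  t * PV_t at t = 3.0000: 139.979035
  t * PV_t at t = 4.0000: 174.591874
  t * PV_t at t = 5.0000: 204.153267
  t * PV_t at t = 6.0000: 229.171113
  t * PV_t at t = 7.0000: 250.108792
  t * PV_t at t = 8.0000: 267.388793
  t * PV_t at t = 9.0000: 281.396064
  t * PV_t at t = 10.0000: 5423.728421
Macaulay duration D = (sum_t t * PV_t) / P = 7123.596612 / 915.326040 = 7.782578

Answer: Macaulay duration = 7.7826 years


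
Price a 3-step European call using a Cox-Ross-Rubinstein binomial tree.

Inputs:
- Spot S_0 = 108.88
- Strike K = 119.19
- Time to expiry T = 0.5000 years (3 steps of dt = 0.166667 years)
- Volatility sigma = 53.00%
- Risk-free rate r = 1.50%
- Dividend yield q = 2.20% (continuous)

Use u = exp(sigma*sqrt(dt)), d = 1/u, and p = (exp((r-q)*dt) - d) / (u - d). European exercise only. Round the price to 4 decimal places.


dt = T/N = 0.166667
u = exp(sigma*sqrt(dt)) = 1.241564; d = 1/u = 0.805436
p = (exp((r-q)*dt) - d) / (u - d) = 0.443444
Discount per step: exp(-r*dt) = 0.997503
Stock lattice S(k, i) with i counting down-moves:
  k=0: S(0,0) = 108.8800
  k=1: S(1,0) = 135.1815; S(1,1) = 87.6959
  k=2: S(2,0) = 167.8364; S(2,1) = 108.8800; S(2,2) = 70.6334
  k=3: S(3,0) = 208.3795; S(3,1) = 135.1815; S(3,2) = 87.6959; S(3,3) = 56.8907
Terminal payoffs V(N, i) = max(S_T - K, 0):
  V(3,0) = 89.189542; V(3,1) = 15.991450; V(3,2) = 0.000000; V(3,3) = 0.000000
Backward induction: V(k, i) = exp(-r*dt) * [p * V(k+1, i) + (1-p) * V(k+1, i+1)].
  V(2,0) = exp(-r*dt) * [p*89.189542 + (1-p)*15.991450] = 48.329705
  V(2,1) = exp(-r*dt) * [p*15.991450 + (1-p)*0.000000] = 7.073601
  V(2,2) = exp(-r*dt) * [p*0.000000 + (1-p)*0.000000] = 0.000000
  V(1,0) = exp(-r*dt) * [p*48.329705 + (1-p)*7.073601] = 25.305017
  V(1,1) = exp(-r*dt) * [p*7.073601 + (1-p)*0.000000] = 3.128911
  V(0,0) = exp(-r*dt) * [p*25.305017 + (1-p)*3.128911] = 12.930398

Answer: Price = V(0,0) = 12.9304


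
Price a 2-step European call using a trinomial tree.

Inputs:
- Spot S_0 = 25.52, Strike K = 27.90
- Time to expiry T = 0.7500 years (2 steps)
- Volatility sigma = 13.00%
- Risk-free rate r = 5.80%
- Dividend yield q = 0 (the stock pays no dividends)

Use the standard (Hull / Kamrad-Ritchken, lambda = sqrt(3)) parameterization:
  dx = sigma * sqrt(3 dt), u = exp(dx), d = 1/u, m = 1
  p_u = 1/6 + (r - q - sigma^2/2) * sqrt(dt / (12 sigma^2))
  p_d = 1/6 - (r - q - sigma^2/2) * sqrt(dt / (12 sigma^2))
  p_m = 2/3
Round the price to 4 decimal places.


Answer: Price = V(0,0) = 0.7164

Derivation:
dt = T/N = 0.375000; dx = sigma*sqrt(3*dt) = 0.137886
u = exp(dx) = 1.147844; d = 1/u = 0.871198
p_u = 0.234046, p_m = 0.666667, p_d = 0.099288
Discount per step: exp(-r*dt) = 0.978485
Stock lattice S(k, j) with j the centered position index:
  k=0: S(0,+0) = 25.5200
  k=1: S(1,-1) = 22.2330; S(1,+0) = 25.5200; S(1,+1) = 29.2930
  k=2: S(2,-2) = 19.3693; S(2,-1) = 22.2330; S(2,+0) = 25.5200; S(2,+1) = 29.2930; S(2,+2) = 33.6238
Terminal payoffs V(N, j) = max(S_T - K, 0):
  V(2,-2) = 0.000000; V(2,-1) = 0.000000; V(2,+0) = 0.000000; V(2,+1) = 1.392991; V(2,+2) = 5.723798
Backward induction: V(k, j) = exp(-r*dt) * [p_u * V(k+1, j+1) + p_m * V(k+1, j) + p_d * V(k+1, j-1)]
  V(1,-1) = exp(-r*dt) * [p_u*0.000000 + p_m*0.000000 + p_d*0.000000] = 0.000000
  V(1,+0) = exp(-r*dt) * [p_u*1.392991 + p_m*0.000000 + p_d*0.000000] = 0.319009
  V(1,+1) = exp(-r*dt) * [p_u*5.723798 + p_m*1.392991 + p_d*0.000000] = 2.219489
  V(0,+0) = exp(-r*dt) * [p_u*2.219489 + p_m*0.319009 + p_d*0.000000] = 0.716383


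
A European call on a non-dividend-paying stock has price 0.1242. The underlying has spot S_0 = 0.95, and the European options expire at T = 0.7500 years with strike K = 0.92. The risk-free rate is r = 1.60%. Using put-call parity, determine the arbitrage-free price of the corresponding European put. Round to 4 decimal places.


Answer: Put price = 0.0832

Derivation:
Put-call parity: C - P = S_0 * exp(-qT) - K * exp(-rT).
S_0 * exp(-qT) = 0.9500 * 1.00000000 = 0.95000000
K * exp(-rT) = 0.9200 * 0.98807171 = 0.90902598
P = C - S*exp(-qT) + K*exp(-rT)
P = 0.1242 - 0.95000000 + 0.90902598 = 0.0832


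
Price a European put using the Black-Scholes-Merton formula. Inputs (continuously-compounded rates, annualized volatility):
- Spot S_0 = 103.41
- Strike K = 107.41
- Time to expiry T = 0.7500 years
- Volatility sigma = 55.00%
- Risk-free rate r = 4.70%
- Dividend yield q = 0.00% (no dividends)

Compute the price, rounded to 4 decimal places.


Answer: Price = 19.6325

Derivation:
d1 = (ln(S/K) + (r - q + 0.5*sigma^2) * T) / (sigma * sqrt(T)) = 0.23248506
d2 = d1 - sigma * sqrt(T) = -0.24382891
exp(-rT) = 0.96536405; exp(-qT) = 1.00000000
P = K * exp(-rT) * N(-d2) - S_0 * exp(-qT) * N(-d1)
N(-d1) = 0.40808065; N(-d2) = 0.59631834
P = 107.4100 * 0.96536405 * 0.59631834 - 103.4100 * 1.00000000 * 0.40808065 = 19.6325


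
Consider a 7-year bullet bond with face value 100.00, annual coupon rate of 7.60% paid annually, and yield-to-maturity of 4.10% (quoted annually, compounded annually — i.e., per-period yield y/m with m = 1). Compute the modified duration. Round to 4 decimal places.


Answer: Modified duration = 5.5833

Derivation:
Coupon per period c = face * coupon_rate / m = 7.600000
Periods per year m = 1; per-period yield y/m = 0.041000
Number of cashflows N = 7
Cashflows (t years, CF_t, discount factor 1/(1+y/m)^(m*t), PV):
  t = 1.0000: CF_t = 7.600000, DF = 0.960615, PV = 7.300672
  t = 2.0000: CF_t = 7.600000, DF = 0.922781, PV = 7.013134
  t = 3.0000: CF_t = 7.600000, DF = 0.886437, PV = 6.736920
  t = 4.0000: CF_t = 7.600000, DF = 0.851524, PV = 6.471585
  t = 5.0000: CF_t = 7.600000, DF = 0.817987, PV = 6.216700
  t = 6.0000: CF_t = 7.600000, DF = 0.785770, PV = 5.971854
  t = 7.0000: CF_t = 107.600000, DF = 0.754823, PV = 81.218912
Price P = sum_t PV_t = 120.929778
First compute Macaulay numerator sum_t t * PV_t:
  t * PV_t at t = 1.0000: 7.300672
  t * PV_t at t = 2.0000: 14.026268
  t * PV_t at t = 3.0000: 20.210761
  t * PV_t at t = 4.0000: 25.886341
  t * PV_t at t = 5.0000: 31.083502
  t * PV_t at t = 6.0000: 35.831127
  t * PV_t at t = 7.0000: 568.532381
Macaulay duration D = 702.871052 / 120.929778 = 5.812225
Modified duration = D / (1 + y/m) = 5.812225 / (1 + 0.041000) = 5.583309


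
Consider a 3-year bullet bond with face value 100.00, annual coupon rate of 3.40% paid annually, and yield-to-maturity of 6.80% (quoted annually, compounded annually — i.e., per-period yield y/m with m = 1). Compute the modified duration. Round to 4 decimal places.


Answer: Modified duration = 2.7129

Derivation:
Coupon per period c = face * coupon_rate / m = 3.400000
Periods per year m = 1; per-period yield y/m = 0.068000
Number of cashflows N = 3
Cashflows (t years, CF_t, discount factor 1/(1+y/m)^(m*t), PV):
  t = 1.0000: CF_t = 3.400000, DF = 0.936330, PV = 3.183521
  t = 2.0000: CF_t = 3.400000, DF = 0.876713, PV = 2.980825
  t = 3.0000: CF_t = 103.400000, DF = 0.820892, PV = 84.880276
Price P = sum_t PV_t = 91.044621
First compute Macaulay numerator sum_t t * PV_t:
  t * PV_t at t = 1.0000: 3.183521
  t * PV_t at t = 2.0000: 5.961649
  t * PV_t at t = 3.0000: 254.640827
Macaulay duration D = 263.785996 / 91.044621 = 2.897327
Modified duration = D / (1 + y/m) = 2.897327 / (1 + 0.068000) = 2.712853


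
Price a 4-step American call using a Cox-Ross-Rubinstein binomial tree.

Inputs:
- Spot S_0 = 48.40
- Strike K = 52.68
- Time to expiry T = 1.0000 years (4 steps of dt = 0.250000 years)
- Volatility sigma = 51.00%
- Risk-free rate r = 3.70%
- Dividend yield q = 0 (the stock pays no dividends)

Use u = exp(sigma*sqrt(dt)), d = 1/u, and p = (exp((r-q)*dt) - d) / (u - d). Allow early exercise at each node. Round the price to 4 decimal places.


Answer: Price = V(0,0) = 8.8717

Derivation:
dt = T/N = 0.250000
u = exp(sigma*sqrt(dt)) = 1.290462; d = 1/u = 0.774916
p = (exp((r-q)*dt) - d) / (u - d) = 0.454619
Discount per step: exp(-r*dt) = 0.990793
Stock lattice S(k, i) with i counting down-moves:
  k=0: S(0,0) = 48.4000
  k=1: S(1,0) = 62.4583; S(1,1) = 37.5060
  k=2: S(2,0) = 80.6001; S(2,1) = 48.4000; S(2,2) = 29.0640
  k=3: S(3,0) = 104.0113; S(3,1) = 62.4583; S(3,2) = 37.5060; S(3,3) = 22.5222
  k=4: S(4,0) = 134.2226; S(4,1) = 80.6001; S(4,2) = 48.4000; S(4,3) = 29.0640; S(4,4) = 17.4528
Terminal payoffs V(N, i) = max(S_T - K, 0):
  V(4,0) = 81.542627; V(4,1) = 27.920094; V(4,2) = 0.000000; V(4,3) = 0.000000; V(4,4) = 0.000000
Backward induction: V(k, i) = exp(-r*dt) * [p * V(k+1, i) + (1-p) * V(k+1, i+1)]; then take max(V_cont, immediate exercise) for American.
  V(3,0) = exp(-r*dt) * [p*81.542627 + (1-p)*27.920094] = 51.816371; exercise = 51.331328; V(3,0) = max -> 51.816371
  V(3,1) = exp(-r*dt) * [p*27.920094 + (1-p)*0.000000] = 12.576126; exercise = 9.778342; V(3,1) = max -> 12.576126
  V(3,2) = exp(-r*dt) * [p*0.000000 + (1-p)*0.000000] = 0.000000; exercise = 0.000000; V(3,2) = max -> 0.000000
  V(3,3) = exp(-r*dt) * [p*0.000000 + (1-p)*0.000000] = 0.000000; exercise = 0.000000; V(3,3) = max -> 0.000000
  V(2,0) = exp(-r*dt) * [p*51.816371 + (1-p)*12.576126] = 30.135426; exercise = 27.920094; V(2,0) = max -> 30.135426
  V(2,1) = exp(-r*dt) * [p*12.576126 + (1-p)*0.000000] = 5.664699; exercise = 0.000000; V(2,1) = max -> 5.664699
  V(2,2) = exp(-r*dt) * [p*0.000000 + (1-p)*0.000000] = 0.000000; exercise = 0.000000; V(2,2) = max -> 0.000000
  V(1,0) = exp(-r*dt) * [p*30.135426 + (1-p)*5.664699] = 16.634960; exercise = 9.778342; V(1,0) = max -> 16.634960
  V(1,1) = exp(-r*dt) * [p*5.664699 + (1-p)*0.000000] = 2.551566; exercise = 0.000000; V(1,1) = max -> 2.551566
  V(0,0) = exp(-r*dt) * [p*16.634960 + (1-p)*2.551566] = 8.871696; exercise = 0.000000; V(0,0) = max -> 8.871696


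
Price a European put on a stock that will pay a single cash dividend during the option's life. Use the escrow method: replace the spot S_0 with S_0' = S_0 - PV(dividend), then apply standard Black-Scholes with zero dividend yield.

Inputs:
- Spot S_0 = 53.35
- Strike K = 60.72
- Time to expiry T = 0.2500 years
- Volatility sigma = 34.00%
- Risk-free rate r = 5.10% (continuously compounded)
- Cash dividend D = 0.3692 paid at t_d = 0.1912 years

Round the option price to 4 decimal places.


PV(D) = D * exp(-r * t_d) = 0.3692 * 0.99029619 = 0.36561735
S_0' = S_0 - PV(D) = 53.3500 - 0.36561735 = 52.98438265
d1 = (ln(S_0'/K) + (r + sigma^2/2)*T) / (sigma*sqrt(T)) = -0.64162312
d2 = d1 - sigma*sqrt(T) = -0.81162312
exp(-rT) = 0.98733094
N(-d1) = 0.73944104; N(-d2) = 0.79149604
P = K * exp(-rT) * N(-d2) - S_0' * N(-d1) = 60.7200 * 0.98733094 * 0.79149604 - 52.98438265 * 0.73944104 = 8.2719

Answer: Price = 8.2719


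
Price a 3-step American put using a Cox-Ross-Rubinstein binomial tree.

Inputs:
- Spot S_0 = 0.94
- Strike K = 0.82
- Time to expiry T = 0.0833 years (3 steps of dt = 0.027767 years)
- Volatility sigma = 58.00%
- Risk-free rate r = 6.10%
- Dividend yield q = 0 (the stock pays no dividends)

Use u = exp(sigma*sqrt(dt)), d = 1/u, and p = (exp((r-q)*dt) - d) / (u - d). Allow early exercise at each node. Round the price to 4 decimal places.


dt = T/N = 0.027767
u = exp(sigma*sqrt(dt)) = 1.101472; d = 1/u = 0.907876
p = (exp((r-q)*dt) - d) / (u - d) = 0.484613
Discount per step: exp(-r*dt) = 0.998308
Stock lattice S(k, i) with i counting down-moves:
  k=0: S(0,0) = 0.9400
  k=1: S(1,0) = 1.0354; S(1,1) = 0.8534
  k=2: S(2,0) = 1.1404; S(2,1) = 0.9400; S(2,2) = 0.7748
  k=3: S(3,0) = 1.2562; S(3,1) = 1.0354; S(3,2) = 0.8534; S(3,3) = 0.7034
Terminal payoffs V(N, i) = max(K - S_T, 0):
  V(3,0) = 0.000000; V(3,1) = 0.000000; V(3,2) = 0.000000; V(3,3) = 0.116591
Backward induction: V(k, i) = exp(-r*dt) * [p * V(k+1, i) + (1-p) * V(k+1, i+1)]; then take max(V_cont, immediate exercise) for American.
  V(2,0) = exp(-r*dt) * [p*0.000000 + (1-p)*0.000000] = 0.000000; exercise = 0.000000; V(2,0) = max -> 0.000000
  V(2,1) = exp(-r*dt) * [p*0.000000 + (1-p)*0.000000] = 0.000000; exercise = 0.000000; V(2,1) = max -> 0.000000
  V(2,2) = exp(-r*dt) * [p*0.000000 + (1-p)*0.116591] = 0.059988; exercise = 0.045215; V(2,2) = max -> 0.059988
  V(1,0) = exp(-r*dt) * [p*0.000000 + (1-p)*0.000000] = 0.000000; exercise = 0.000000; V(1,0) = max -> 0.000000
  V(1,1) = exp(-r*dt) * [p*0.000000 + (1-p)*0.059988] = 0.030865; exercise = 0.000000; V(1,1) = max -> 0.030865
  V(0,0) = exp(-r*dt) * [p*0.000000 + (1-p)*0.030865] = 0.015880; exercise = 0.000000; V(0,0) = max -> 0.015880

Answer: Price = V(0,0) = 0.0159


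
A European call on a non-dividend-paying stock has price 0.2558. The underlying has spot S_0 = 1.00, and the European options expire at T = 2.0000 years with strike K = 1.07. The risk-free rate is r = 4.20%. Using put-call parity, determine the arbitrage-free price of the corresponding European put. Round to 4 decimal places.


Put-call parity: C - P = S_0 * exp(-qT) - K * exp(-rT).
S_0 * exp(-qT) = 1.0000 * 1.00000000 = 1.00000000
K * exp(-rT) = 1.0700 * 0.91943126 = 0.98379144
P = C - S*exp(-qT) + K*exp(-rT)
P = 0.2558 - 1.00000000 + 0.98379144 = 0.2396

Answer: Put price = 0.2396


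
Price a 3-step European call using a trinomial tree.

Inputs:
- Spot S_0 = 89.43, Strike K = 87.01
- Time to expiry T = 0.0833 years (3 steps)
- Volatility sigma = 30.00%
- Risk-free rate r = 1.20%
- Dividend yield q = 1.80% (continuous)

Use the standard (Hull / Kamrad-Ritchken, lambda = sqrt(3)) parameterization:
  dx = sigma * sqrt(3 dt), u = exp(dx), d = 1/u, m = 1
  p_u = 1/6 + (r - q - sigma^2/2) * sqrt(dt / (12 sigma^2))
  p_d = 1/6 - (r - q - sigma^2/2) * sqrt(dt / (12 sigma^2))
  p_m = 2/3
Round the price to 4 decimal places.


Answer: Price = V(0,0) = 4.4262

Derivation:
dt = T/N = 0.027767; dx = sigma*sqrt(3*dt) = 0.086585
u = exp(dx) = 1.090444; d = 1/u = 0.917057
p_u = 0.158489, p_m = 0.666667, p_d = 0.174844
Discount per step: exp(-r*dt) = 0.999667
Stock lattice S(k, j) with j the centered position index:
  k=0: S(0,+0) = 89.4300
  k=1: S(1,-1) = 82.0124; S(1,+0) = 89.4300; S(1,+1) = 97.5184
  k=2: S(2,-2) = 75.2101; S(2,-1) = 82.0124; S(2,+0) = 89.4300; S(2,+1) = 97.5184; S(2,+2) = 106.3384
  k=3: S(3,-3) = 68.9720; S(3,-2) = 75.2101; S(3,-1) = 82.0124; S(3,+0) = 89.4300; S(3,+1) = 97.5184; S(3,+2) = 106.3384; S(3,+3) = 115.9561
Terminal payoffs V(N, j) = max(S_T - K, 0):
  V(3,-3) = 0.000000; V(3,-2) = 0.000000; V(3,-1) = 0.000000; V(3,+0) = 2.420000; V(3,+1) = 10.508433; V(3,+2) = 19.328418; V(3,+3) = 28.946121
Backward induction: V(k, j) = exp(-r*dt) * [p_u * V(k+1, j+1) + p_m * V(k+1, j) + p_d * V(k+1, j-1)]
  V(2,-2) = exp(-r*dt) * [p_u*0.000000 + p_m*0.000000 + p_d*0.000000] = 0.000000
  V(2,-1) = exp(-r*dt) * [p_u*2.420000 + p_m*0.000000 + p_d*0.000000] = 0.383416
  V(2,+0) = exp(-r*dt) * [p_u*10.508433 + p_m*2.420000 + p_d*0.000000] = 3.277714
  V(2,+1) = exp(-r*dt) * [p_u*19.328418 + p_m*10.508433 + p_d*2.420000] = 10.488594
  V(2,+2) = exp(-r*dt) * [p_u*28.946121 + p_m*19.328418 + p_d*10.508433] = 19.304164
  V(1,-1) = exp(-r*dt) * [p_u*3.277714 + p_m*0.383416 + p_d*0.000000] = 0.774835
  V(1,+0) = exp(-r*dt) * [p_u*10.488594 + p_m*3.277714 + p_d*0.383416] = 3.913205
  V(1,+1) = exp(-r*dt) * [p_u*19.304164 + p_m*10.488594 + p_d*3.277714] = 10.621447
  V(0,+0) = exp(-r*dt) * [p_u*10.621447 + p_m*3.913205 + p_d*0.774835] = 4.426188


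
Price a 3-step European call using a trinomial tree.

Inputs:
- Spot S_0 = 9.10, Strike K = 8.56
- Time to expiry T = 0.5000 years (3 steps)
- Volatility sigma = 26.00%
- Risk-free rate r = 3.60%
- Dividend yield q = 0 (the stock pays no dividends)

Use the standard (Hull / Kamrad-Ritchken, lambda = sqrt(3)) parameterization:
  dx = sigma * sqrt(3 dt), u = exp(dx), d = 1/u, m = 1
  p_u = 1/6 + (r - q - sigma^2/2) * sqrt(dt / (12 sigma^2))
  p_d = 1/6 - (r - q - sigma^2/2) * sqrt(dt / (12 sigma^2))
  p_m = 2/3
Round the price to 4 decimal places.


Answer: Price = V(0,0) = 1.0571

Derivation:
dt = T/N = 0.166667; dx = sigma*sqrt(3*dt) = 0.183848
u = exp(dx) = 1.201833; d = 1/u = 0.832062
p_u = 0.167664, p_m = 0.666667, p_d = 0.165669
Discount per step: exp(-r*dt) = 0.994018
Stock lattice S(k, j) with j the centered position index:
  k=0: S(0,+0) = 9.1000
  k=1: S(1,-1) = 7.5718; S(1,+0) = 9.1000; S(1,+1) = 10.9367
  k=2: S(2,-2) = 6.3002; S(2,-1) = 7.5718; S(2,+0) = 9.1000; S(2,+1) = 10.9367; S(2,+2) = 13.1441
  k=3: S(3,-3) = 5.2421; S(3,-2) = 6.3002; S(3,-1) = 7.5718; S(3,+0) = 9.1000; S(3,+1) = 10.9367; S(3,+2) = 13.1441; S(3,+3) = 15.7970
Terminal payoffs V(N, j) = max(S_T - K, 0):
  V(3,-3) = 0.000000; V(3,-2) = 0.000000; V(3,-1) = 0.000000; V(3,+0) = 0.540000; V(3,+1) = 2.376679; V(3,+2) = 4.584060; V(3,+3) = 7.236963
Backward induction: V(k, j) = exp(-r*dt) * [p_u * V(k+1, j+1) + p_m * V(k+1, j) + p_d * V(k+1, j-1)]
  V(2,-2) = exp(-r*dt) * [p_u*0.000000 + p_m*0.000000 + p_d*0.000000] = 0.000000
  V(2,-1) = exp(-r*dt) * [p_u*0.540000 + p_m*0.000000 + p_d*0.000000] = 0.089997
  V(2,+0) = exp(-r*dt) * [p_u*2.376679 + p_m*0.540000 + p_d*0.000000] = 0.753946
  V(2,+1) = exp(-r*dt) * [p_u*4.584060 + p_m*2.376679 + p_d*0.540000] = 2.427884
  V(2,+2) = exp(-r*dt) * [p_u*7.236963 + p_m*4.584060 + p_d*2.376679] = 4.635265
  V(1,-1) = exp(-r*dt) * [p_u*0.753946 + p_m*0.089997 + p_d*0.000000] = 0.185292
  V(1,+0) = exp(-r*dt) * [p_u*2.427884 + p_m*0.753946 + p_d*0.089997] = 0.919078
  V(1,+1) = exp(-r*dt) * [p_u*4.635265 + p_m*2.427884 + p_d*0.753946] = 2.505583
  V(0,+0) = exp(-r*dt) * [p_u*2.505583 + p_m*0.919078 + p_d*0.185292] = 1.057150


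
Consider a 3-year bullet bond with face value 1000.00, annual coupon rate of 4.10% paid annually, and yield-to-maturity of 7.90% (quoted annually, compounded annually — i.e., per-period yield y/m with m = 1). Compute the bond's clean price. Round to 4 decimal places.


Coupon per period c = face * coupon_rate / m = 41.000000
Periods per year m = 1; per-period yield y/m = 0.079000
Number of cashflows N = 3
Cashflows (t years, CF_t, discount factor 1/(1+y/m)^(m*t), PV):
  t = 1.0000: CF_t = 41.000000, DF = 0.926784, PV = 37.998146
  t = 2.0000: CF_t = 41.000000, DF = 0.858929, PV = 35.216076
  t = 3.0000: CF_t = 1041.000000, DF = 0.796041, PV = 828.679119
Price P = sum_t PV_t = 901.893341

Answer: Price = 901.8933


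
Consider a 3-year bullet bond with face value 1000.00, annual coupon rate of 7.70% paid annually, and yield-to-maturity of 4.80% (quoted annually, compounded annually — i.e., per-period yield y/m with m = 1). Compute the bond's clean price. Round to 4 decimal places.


Answer: Price = 1079.2711

Derivation:
Coupon per period c = face * coupon_rate / m = 77.000000
Periods per year m = 1; per-period yield y/m = 0.048000
Number of cashflows N = 3
Cashflows (t years, CF_t, discount factor 1/(1+y/m)^(m*t), PV):
  t = 1.0000: CF_t = 77.000000, DF = 0.954198, PV = 73.473282
  t = 2.0000: CF_t = 77.000000, DF = 0.910495, PV = 70.108094
  t = 3.0000: CF_t = 1077.000000, DF = 0.868793, PV = 935.689714
Price P = sum_t PV_t = 1079.271090


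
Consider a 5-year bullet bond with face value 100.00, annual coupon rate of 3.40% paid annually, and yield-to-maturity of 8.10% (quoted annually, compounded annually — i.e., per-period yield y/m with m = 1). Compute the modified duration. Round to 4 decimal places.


Answer: Modified duration = 4.2932

Derivation:
Coupon per period c = face * coupon_rate / m = 3.400000
Periods per year m = 1; per-period yield y/m = 0.081000
Number of cashflows N = 5
Cashflows (t years, CF_t, discount factor 1/(1+y/m)^(m*t), PV):
  t = 1.0000: CF_t = 3.400000, DF = 0.925069, PV = 3.145236
  t = 2.0000: CF_t = 3.400000, DF = 0.855753, PV = 2.909561
  t = 3.0000: CF_t = 3.400000, DF = 0.791631, PV = 2.691546
  t = 4.0000: CF_t = 3.400000, DF = 0.732314, PV = 2.489867
  t = 5.0000: CF_t = 103.400000, DF = 0.677441, PV = 70.047408
Price P = sum_t PV_t = 81.283618
First compute Macaulay numerator sum_t t * PV_t:
  t * PV_t at t = 1.0000: 3.145236
  t * PV_t at t = 2.0000: 5.819123
  t * PV_t at t = 3.0000: 8.074639
  t * PV_t at t = 4.0000: 9.959468
  t * PV_t at t = 5.0000: 350.237040
Macaulay duration D = 377.235505 / 81.283618 = 4.640978
Modified duration = D / (1 + y/m) = 4.640978 / (1 + 0.081000) = 4.293227


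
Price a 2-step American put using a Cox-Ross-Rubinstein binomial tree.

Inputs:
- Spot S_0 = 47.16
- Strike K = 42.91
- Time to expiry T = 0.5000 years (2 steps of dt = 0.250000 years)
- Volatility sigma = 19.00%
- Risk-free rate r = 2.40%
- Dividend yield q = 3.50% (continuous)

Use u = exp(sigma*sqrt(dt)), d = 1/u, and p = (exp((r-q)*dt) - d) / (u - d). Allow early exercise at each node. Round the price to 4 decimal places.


Answer: Price = V(0,0) = 1.1191

Derivation:
dt = T/N = 0.250000
u = exp(sigma*sqrt(dt)) = 1.099659; d = 1/u = 0.909373
p = (exp((r-q)*dt) - d) / (u - d) = 0.461836
Discount per step: exp(-r*dt) = 0.994018
Stock lattice S(k, i) with i counting down-moves:
  k=0: S(0,0) = 47.1600
  k=1: S(1,0) = 51.8599; S(1,1) = 42.8860
  k=2: S(2,0) = 57.0282; S(2,1) = 47.1600; S(2,2) = 38.9994
Terminal payoffs V(N, i) = max(K - S_T, 0):
  V(2,0) = 0.000000; V(2,1) = 0.000000; V(2,2) = 3.910607
Backward induction: V(k, i) = exp(-r*dt) * [p * V(k+1, i) + (1-p) * V(k+1, i+1)]; then take max(V_cont, immediate exercise) for American.
  V(1,0) = exp(-r*dt) * [p*0.000000 + (1-p)*0.000000] = 0.000000; exercise = 0.000000; V(1,0) = max -> 0.000000
  V(1,1) = exp(-r*dt) * [p*0.000000 + (1-p)*3.910607] = 2.091959; exercise = 0.023972; V(1,1) = max -> 2.091959
  V(0,0) = exp(-r*dt) * [p*0.000000 + (1-p)*2.091959] = 1.119083; exercise = 0.000000; V(0,0) = max -> 1.119083
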